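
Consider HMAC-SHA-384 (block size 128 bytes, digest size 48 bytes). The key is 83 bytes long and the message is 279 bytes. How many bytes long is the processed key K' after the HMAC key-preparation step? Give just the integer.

Key is 83 ≤ 128 bytes, zero-padded: |K'| = 128.

128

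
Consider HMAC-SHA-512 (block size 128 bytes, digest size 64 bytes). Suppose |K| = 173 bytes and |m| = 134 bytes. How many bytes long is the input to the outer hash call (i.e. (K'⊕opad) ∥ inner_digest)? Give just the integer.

192

Key is 173 > 128 bytes, so it is hashed to 64 bytes then zero-padded to 128: |K'| = 128.
Outer input = (K'⊕opad) ∥ H(inner) → 128 + 64 = 192 bytes.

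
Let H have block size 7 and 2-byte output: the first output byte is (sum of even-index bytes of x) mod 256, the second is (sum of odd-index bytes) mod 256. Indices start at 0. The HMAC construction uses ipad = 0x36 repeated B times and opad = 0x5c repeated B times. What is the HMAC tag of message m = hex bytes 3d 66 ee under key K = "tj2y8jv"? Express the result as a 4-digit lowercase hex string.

568b

Key "tj2y8jv" = 74 6a 32 79 38 6a 76 is exactly B = 7 bytes: K' = 74 6a 32 79 38 6a 76.
K' ⊕ ipad = 42 5c 04 4f 0e 5c 40.  K' ⊕ opad = 28 36 6e 25 64 36 2a.
Inner input = (K'⊕ipad) ∥ m = 42 5c 04 4f 0e 5c 40 ∥ 3d 66 ee.
Inner hash: even-index sum = 250 mod 256 = 250; odd-index sum = 562 mod 256 = 50 → fa 32.
Outer input = (K'⊕opad) ∥ inner = 28 36 6e 25 64 36 2a ∥ fa 32.
Outer hash (tag): even-index sum = 342 mod 256 = 86; odd-index sum = 395 mod 256 = 139 → 56 8b.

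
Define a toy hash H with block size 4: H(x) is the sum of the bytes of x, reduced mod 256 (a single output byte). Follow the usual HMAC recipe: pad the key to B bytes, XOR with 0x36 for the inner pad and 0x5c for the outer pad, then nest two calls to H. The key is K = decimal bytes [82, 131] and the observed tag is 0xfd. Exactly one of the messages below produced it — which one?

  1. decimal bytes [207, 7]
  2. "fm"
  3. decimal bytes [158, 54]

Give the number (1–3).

Key decimal bytes [82, 131] = 52 83 is 2 bytes ≤ B = 4; zero-pad to 4 bytes: K' = 52 83 00 00.
K' ⊕ ipad = 64 b5 36 36; K' ⊕ opad = 0e df 5c 5c.
m1: inner = H(64 b5 36 36 cf 07) = 5b; tag = H(0e df 5c 5c 5b) = 00
m2: inner = H(64 b5 36 36 66 6d) = 58; tag = H(0e df 5c 5c 58) = fd ← matches
m3: inner = H(64 b5 36 36 9e 36) = 59; tag = H(0e df 5c 5c 59) = fe

2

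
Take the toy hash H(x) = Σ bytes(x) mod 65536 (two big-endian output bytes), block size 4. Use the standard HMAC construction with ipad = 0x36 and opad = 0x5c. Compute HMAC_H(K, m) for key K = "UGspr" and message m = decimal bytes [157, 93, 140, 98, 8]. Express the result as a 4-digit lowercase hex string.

021f

Key "UGspr" = 55 47 73 70 72 is 5 bytes > B = 4, so hash it first: H(key) = 01 f1, then zero-pad to 4 bytes: K' = 01 f1 00 00.
K' ⊕ ipad = 37 c7 36 36.  K' ⊕ opad = 5d ad 5c 5c.
Inner input = (K'⊕ipad) ∥ m = 37 c7 36 36 ∥ 9d 5d 8c 62 08.
Inner hash: sum = 55+199+54+54+157+93+140+98+8 = 858 → 03 5a.
Outer input = (K'⊕opad) ∥ inner = 5d ad 5c 5c ∥ 03 5a.
Outer hash (tag): sum = 93+173+92+92+3+90 = 543 → 02 1f.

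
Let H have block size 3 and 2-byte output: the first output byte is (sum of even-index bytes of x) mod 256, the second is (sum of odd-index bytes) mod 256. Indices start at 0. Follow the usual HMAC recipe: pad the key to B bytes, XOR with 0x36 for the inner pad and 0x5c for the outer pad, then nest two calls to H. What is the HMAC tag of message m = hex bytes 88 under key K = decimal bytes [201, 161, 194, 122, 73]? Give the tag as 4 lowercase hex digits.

Key decimal bytes [201, 161, 194, 122, 73] = c9 a1 c2 7a 49 is 5 bytes > B = 3, so hash it first: H(key) = d4 1b, then zero-pad to 3 bytes: K' = d4 1b 00.
K' ⊕ ipad = e2 2d 36.  K' ⊕ opad = 88 47 5c.
Inner input = (K'⊕ipad) ∥ m = e2 2d 36 ∥ 88.
Inner hash: even-index sum = 280 mod 256 = 24; odd-index sum = 181 mod 256 = 181 → 18 b5.
Outer input = (K'⊕opad) ∥ inner = 88 47 5c ∥ 18 b5.
Outer hash (tag): even-index sum = 409 mod 256 = 153; odd-index sum = 95 mod 256 = 95 → 99 5f.

995f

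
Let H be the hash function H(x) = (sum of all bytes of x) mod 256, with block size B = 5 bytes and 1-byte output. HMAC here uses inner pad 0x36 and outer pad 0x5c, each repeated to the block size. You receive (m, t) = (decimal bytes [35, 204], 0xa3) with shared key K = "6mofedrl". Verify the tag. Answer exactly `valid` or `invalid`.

valid

Key "6mofedrl" = 36 6d 6f 66 65 64 72 6c is 8 bytes > B = 5, so hash it first: H(key) = 1f, then zero-pad to 5 bytes: K' = 1f 00 00 00 00.
K' ⊕ ipad = 29 36 36 36 36; K' ⊕ opad = 43 5c 5c 5c 5c.
Inner hash: sum = 41+54+54+54+54+35+204 = 496; mod 256 = 240 → f0.
Outer hash (recomputed tag): sum = 67+92+92+92+92+240 = 675; mod 256 = 163 → a3.
Recomputed tag = a3; claimed = a3 → match.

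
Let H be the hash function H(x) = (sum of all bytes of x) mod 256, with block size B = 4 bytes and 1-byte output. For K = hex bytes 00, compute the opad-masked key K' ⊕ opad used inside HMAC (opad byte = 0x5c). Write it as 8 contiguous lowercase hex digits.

Key hex bytes 00 is 1 byte ≤ B = 4; zero-pad to 4 bytes: K' = 00 00 00 00.
XOR each byte with 0x5c: 00⊕5c=5c, 00⊕5c=5c, 00⊕5c=5c, 00⊕5c=5c.

5c5c5c5c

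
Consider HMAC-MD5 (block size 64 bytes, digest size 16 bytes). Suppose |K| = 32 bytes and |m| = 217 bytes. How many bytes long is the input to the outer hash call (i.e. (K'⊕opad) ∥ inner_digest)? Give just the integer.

80

Key is 32 ≤ 64 bytes, zero-padded: |K'| = 64.
Outer input = (K'⊕opad) ∥ H(inner) → 64 + 16 = 80 bytes.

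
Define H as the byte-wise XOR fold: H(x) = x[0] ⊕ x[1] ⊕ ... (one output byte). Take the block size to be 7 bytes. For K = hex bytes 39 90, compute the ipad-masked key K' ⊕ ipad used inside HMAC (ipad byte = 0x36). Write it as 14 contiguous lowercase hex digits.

Key hex bytes 39 90 is 2 bytes ≤ B = 7; zero-pad to 7 bytes: K' = 39 90 00 00 00 00 00.
XOR each byte with 0x36: 39⊕36=0f, 90⊕36=a6, 00⊕36=36, 00⊕36=36, 00⊕36=36, 00⊕36=36, 00⊕36=36.

0fa63636363636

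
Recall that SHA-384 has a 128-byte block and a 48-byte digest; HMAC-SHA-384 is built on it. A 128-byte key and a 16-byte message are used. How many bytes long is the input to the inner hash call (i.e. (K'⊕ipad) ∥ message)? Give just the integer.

Key is 128 ≤ 128 bytes, zero-padded: |K'| = 128.
Inner input = (K'⊕ipad) ∥ m → 128 + 16 = 144 bytes.

144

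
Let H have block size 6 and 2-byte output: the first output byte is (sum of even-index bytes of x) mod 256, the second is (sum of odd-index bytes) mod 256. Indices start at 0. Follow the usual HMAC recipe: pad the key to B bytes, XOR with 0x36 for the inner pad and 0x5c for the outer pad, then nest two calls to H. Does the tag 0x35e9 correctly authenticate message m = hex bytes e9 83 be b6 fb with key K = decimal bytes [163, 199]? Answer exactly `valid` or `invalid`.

Key decimal bytes [163, 199] = a3 c7 is 2 bytes ≤ B = 6; zero-pad to 6 bytes: K' = a3 c7 00 00 00 00.
K' ⊕ ipad = 95 f1 36 36 36 36; K' ⊕ opad = ff 9b 5c 5c 5c 5c.
Inner hash: even-index sum = 931 mod 256 = 163; odd-index sum = 662 mod 256 = 150 → a3 96.
Outer hash (recomputed tag): even-index sum = 602 mod 256 = 90; odd-index sum = 489 mod 256 = 233 → 5a e9.
Recomputed tag = 5ae9; claimed = 35e9 → mismatch.

invalid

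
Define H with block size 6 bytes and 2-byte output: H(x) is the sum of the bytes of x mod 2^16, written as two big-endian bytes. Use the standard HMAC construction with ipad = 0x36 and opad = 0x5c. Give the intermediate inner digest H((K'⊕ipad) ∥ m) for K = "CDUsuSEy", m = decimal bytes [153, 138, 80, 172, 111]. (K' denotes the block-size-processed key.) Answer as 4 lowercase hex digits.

047d

Key "CDUsuSEy" = 43 44 55 73 75 53 45 79 is 8 bytes > B = 6, so hash it first: H(key) = 02 d5, then zero-pad to 6 bytes: K' = 02 d5 00 00 00 00.
K' ⊕ ipad = 34 e3 36 36 36 36.
Inner input = 34 e3 36 36 36 36 ∥ 99 8a 50 ac 6f.
Inner hash: sum = 52+227+54+54+54+54+153+138+80+172+111 = 1149 → 04 7d.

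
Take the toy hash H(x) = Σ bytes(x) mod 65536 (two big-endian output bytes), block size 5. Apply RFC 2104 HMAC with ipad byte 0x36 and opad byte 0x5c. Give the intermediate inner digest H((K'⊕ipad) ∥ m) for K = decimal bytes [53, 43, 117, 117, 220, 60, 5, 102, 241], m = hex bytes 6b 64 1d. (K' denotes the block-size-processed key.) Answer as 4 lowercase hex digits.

024b

Key decimal bytes [53, 43, 117, 117, 220, 60, 5, 102, 241] = 35 2b 75 75 dc 3c 05 66 f1 is 9 bytes > B = 5, so hash it first: H(key) = 03 be, then zero-pad to 5 bytes: K' = 03 be 00 00 00.
K' ⊕ ipad = 35 88 36 36 36.
Inner input = 35 88 36 36 36 ∥ 6b 64 1d.
Inner hash: sum = 53+136+54+54+54+107+100+29 = 587 → 02 4b.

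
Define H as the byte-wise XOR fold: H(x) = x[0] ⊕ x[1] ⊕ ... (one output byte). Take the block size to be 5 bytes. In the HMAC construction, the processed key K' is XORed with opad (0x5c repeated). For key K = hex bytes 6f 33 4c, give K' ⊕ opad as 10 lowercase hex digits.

Key hex bytes 6f 33 4c is 3 bytes ≤ B = 5; zero-pad to 5 bytes: K' = 6f 33 4c 00 00.
XOR each byte with 0x5c: 6f⊕5c=33, 33⊕5c=6f, 4c⊕5c=10, 00⊕5c=5c, 00⊕5c=5c.

336f105c5c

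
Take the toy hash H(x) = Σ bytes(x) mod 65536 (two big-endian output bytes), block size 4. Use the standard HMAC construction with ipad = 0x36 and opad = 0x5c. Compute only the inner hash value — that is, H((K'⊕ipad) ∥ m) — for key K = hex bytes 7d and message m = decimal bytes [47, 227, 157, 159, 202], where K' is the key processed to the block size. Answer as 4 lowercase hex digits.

Key hex bytes 7d is 1 byte ≤ B = 4; zero-pad to 4 bytes: K' = 7d 00 00 00.
K' ⊕ ipad = 4b 36 36 36.
Inner input = 4b 36 36 36 ∥ 2f e3 9d 9f ca.
Inner hash: sum = 75+54+54+54+47+227+157+159+202 = 1029 → 04 05.

0405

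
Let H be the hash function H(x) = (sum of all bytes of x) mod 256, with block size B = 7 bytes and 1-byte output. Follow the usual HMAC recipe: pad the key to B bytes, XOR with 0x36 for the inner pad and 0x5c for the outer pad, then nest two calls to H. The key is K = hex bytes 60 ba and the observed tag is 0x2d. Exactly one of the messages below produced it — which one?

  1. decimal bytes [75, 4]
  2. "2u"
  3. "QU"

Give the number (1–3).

Key hex bytes 60 ba is 2 bytes ≤ B = 7; zero-pad to 7 bytes: K' = 60 ba 00 00 00 00 00.
K' ⊕ ipad = 56 8c 36 36 36 36 36; K' ⊕ opad = 3c e6 5c 5c 5c 5c 5c.
m1: inner = H(56 8c 36 36 36 36 36 4b 04) = 3f; tag = H(3c e6 5c 5c 5c 5c 5c 3f) = 2d ← matches
m2: inner = H(56 8c 36 36 36 36 36 32 75) = 97; tag = H(3c e6 5c 5c 5c 5c 5c 97) = 85
m3: inner = H(56 8c 36 36 36 36 36 51 55) = 96; tag = H(3c e6 5c 5c 5c 5c 5c 96) = 84

1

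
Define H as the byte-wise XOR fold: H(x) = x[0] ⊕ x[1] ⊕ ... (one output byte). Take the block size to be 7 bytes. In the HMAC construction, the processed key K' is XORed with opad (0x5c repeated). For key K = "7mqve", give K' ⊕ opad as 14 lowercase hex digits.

Key "7mqve" = 37 6d 71 76 65 is 5 bytes ≤ B = 7; zero-pad to 7 bytes: K' = 37 6d 71 76 65 00 00.
XOR each byte with 0x5c: 37⊕5c=6b, 6d⊕5c=31, 71⊕5c=2d, 76⊕5c=2a, 65⊕5c=39, 00⊕5c=5c, 00⊕5c=5c.

6b312d2a395c5c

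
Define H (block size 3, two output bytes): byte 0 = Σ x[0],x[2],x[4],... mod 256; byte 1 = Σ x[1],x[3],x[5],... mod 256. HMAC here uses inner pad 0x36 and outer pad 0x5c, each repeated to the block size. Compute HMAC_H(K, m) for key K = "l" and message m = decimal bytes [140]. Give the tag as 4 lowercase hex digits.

Key "l" = 6c is 1 byte ≤ B = 3; zero-pad to 3 bytes: K' = 6c 00 00.
K' ⊕ ipad = 5a 36 36.  K' ⊕ opad = 30 5c 5c.
Inner input = (K'⊕ipad) ∥ m = 5a 36 36 ∥ 8c.
Inner hash: even-index sum = 144 mod 256 = 144; odd-index sum = 194 mod 256 = 194 → 90 c2.
Outer input = (K'⊕opad) ∥ inner = 30 5c 5c ∥ 90 c2.
Outer hash (tag): even-index sum = 334 mod 256 = 78; odd-index sum = 236 mod 256 = 236 → 4e ec.

4eec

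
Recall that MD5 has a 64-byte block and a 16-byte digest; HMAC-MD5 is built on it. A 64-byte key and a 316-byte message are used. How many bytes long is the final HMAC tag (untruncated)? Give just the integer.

16

The tag is one MD5 digest: 16 bytes.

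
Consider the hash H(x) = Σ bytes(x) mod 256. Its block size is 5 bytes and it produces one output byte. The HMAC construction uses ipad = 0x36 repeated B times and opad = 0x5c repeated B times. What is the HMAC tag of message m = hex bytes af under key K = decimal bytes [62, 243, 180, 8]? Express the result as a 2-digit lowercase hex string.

Key decimal bytes [62, 243, 180, 8] = 3e f3 b4 08 is 4 bytes ≤ B = 5; zero-pad to 5 bytes: K' = 3e f3 b4 08 00.
K' ⊕ ipad = 08 c5 82 3e 36.  K' ⊕ opad = 62 af e8 54 5c.
Inner input = (K'⊕ipad) ∥ m = 08 c5 82 3e 36 ∥ af.
Inner hash: sum = 8+197+130+62+54+175 = 626; mod 256 = 114 → 72.
Outer input = (K'⊕opad) ∥ inner = 62 af e8 54 5c ∥ 72.
Outer hash (tag): sum = 98+175+232+84+92+114 = 795; mod 256 = 27 → 1b.

1b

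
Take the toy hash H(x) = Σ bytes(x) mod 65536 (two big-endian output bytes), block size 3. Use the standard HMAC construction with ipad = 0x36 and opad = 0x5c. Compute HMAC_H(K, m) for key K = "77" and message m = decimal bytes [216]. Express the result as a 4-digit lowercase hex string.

0143

Key "77" = 37 37 is 2 bytes ≤ B = 3; zero-pad to 3 bytes: K' = 37 37 00.
K' ⊕ ipad = 01 01 36.  K' ⊕ opad = 6b 6b 5c.
Inner input = (K'⊕ipad) ∥ m = 01 01 36 ∥ d8.
Inner hash: sum = 1+1+54+216 = 272 → 01 10.
Outer input = (K'⊕opad) ∥ inner = 6b 6b 5c ∥ 01 10.
Outer hash (tag): sum = 107+107+92+1+16 = 323 → 01 43.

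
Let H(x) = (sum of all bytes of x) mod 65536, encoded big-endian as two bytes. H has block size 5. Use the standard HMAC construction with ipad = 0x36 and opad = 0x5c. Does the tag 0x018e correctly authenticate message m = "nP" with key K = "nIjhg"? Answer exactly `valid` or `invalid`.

valid

Key "nIjhg" = 6e 49 6a 68 67 is exactly B = 5 bytes: K' = 6e 49 6a 68 67.
K' ⊕ ipad = 58 7f 5c 5e 51; K' ⊕ opad = 32 15 36 34 3b.
Inner hash: sum = 88+127+92+94+81+110+80 = 672 → 02 a0.
Outer hash (recomputed tag): sum = 50+21+54+52+59+2+160 = 398 → 01 8e.
Recomputed tag = 018e; claimed = 018e → match.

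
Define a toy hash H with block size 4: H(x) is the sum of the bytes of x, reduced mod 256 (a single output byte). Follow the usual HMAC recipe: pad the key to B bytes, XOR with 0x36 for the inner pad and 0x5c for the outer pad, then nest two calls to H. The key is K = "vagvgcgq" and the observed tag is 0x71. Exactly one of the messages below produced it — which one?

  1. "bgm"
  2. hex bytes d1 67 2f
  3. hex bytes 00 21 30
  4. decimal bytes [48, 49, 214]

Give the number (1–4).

Key "vagvgcgq" = 76 61 67 76 67 63 67 71 is 8 bytes > B = 4, so hash it first: H(key) = 56, then zero-pad to 4 bytes: K' = 56 00 00 00.
K' ⊕ ipad = 60 36 36 36; K' ⊕ opad = 0a 5c 5c 5c.
m1: inner = H(60 36 36 36 62 67 6d) = 38; tag = H(0a 5c 5c 5c 38) = 56
m2: inner = H(60 36 36 36 d1 67 2f) = 69; tag = H(0a 5c 5c 5c 69) = 87
m3: inner = H(60 36 36 36 00 21 30) = 53; tag = H(0a 5c 5c 5c 53) = 71 ← matches
m4: inner = H(60 36 36 36 30 31 d6) = 39; tag = H(0a 5c 5c 5c 39) = 57

3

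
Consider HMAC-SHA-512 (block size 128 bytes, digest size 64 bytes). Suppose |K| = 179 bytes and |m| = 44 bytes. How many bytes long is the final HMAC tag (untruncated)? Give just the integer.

64

The tag is one SHA-512 digest: 64 bytes.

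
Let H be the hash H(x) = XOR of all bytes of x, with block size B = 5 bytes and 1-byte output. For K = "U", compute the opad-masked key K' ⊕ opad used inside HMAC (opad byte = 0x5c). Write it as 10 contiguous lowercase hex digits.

095c5c5c5c

Key "U" = 55 is 1 byte ≤ B = 5; zero-pad to 5 bytes: K' = 55 00 00 00 00.
XOR each byte with 0x5c: 55⊕5c=09, 00⊕5c=5c, 00⊕5c=5c, 00⊕5c=5c, 00⊕5c=5c.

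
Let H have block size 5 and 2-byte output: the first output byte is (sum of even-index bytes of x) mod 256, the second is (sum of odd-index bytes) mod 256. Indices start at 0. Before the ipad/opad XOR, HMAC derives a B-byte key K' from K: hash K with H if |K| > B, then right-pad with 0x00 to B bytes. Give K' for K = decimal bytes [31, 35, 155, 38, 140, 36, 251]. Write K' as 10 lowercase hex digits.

|K| = 7 > B = 5, so first hash the key.
H(K): even-index sum = 577 mod 256 = 65; odd-index sum = 109 mod 256 = 109 → 41 6d.
Zero-pad H(K) = 41 6d to 5 bytes: K' = 41 6d 00 00 00.

416d000000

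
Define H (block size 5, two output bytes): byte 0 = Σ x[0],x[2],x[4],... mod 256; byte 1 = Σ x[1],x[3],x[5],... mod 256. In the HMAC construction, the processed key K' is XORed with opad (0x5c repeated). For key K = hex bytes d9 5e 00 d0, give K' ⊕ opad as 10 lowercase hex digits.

Key hex bytes d9 5e 00 d0 is 4 bytes ≤ B = 5; zero-pad to 5 bytes: K' = d9 5e 00 d0 00.
XOR each byte with 0x5c: d9⊕5c=85, 5e⊕5c=02, 00⊕5c=5c, d0⊕5c=8c, 00⊕5c=5c.

85025c8c5c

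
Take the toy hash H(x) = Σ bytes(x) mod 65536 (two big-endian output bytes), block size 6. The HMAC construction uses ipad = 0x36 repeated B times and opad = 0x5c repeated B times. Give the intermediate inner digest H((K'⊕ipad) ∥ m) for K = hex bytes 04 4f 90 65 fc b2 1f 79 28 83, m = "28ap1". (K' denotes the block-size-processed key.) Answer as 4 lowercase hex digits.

Key hex bytes 04 4f 90 65 fc b2 1f 79 28 83 is 10 bytes > B = 6, so hash it first: H(key) = 04 39, then zero-pad to 6 bytes: K' = 04 39 00 00 00 00.
K' ⊕ ipad = 32 0f 36 36 36 36.
Inner input = 32 0f 36 36 36 36 ∥ 32 38 61 70 31.
Inner hash: sum = 50+15+54+54+54+54+50+56+97+112+49 = 645 → 02 85.

0285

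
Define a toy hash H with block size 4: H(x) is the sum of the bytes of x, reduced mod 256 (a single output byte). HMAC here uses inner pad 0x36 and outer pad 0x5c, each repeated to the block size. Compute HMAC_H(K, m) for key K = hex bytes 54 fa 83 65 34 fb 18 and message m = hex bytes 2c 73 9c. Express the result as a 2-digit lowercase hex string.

5d

Key hex bytes 54 fa 83 65 34 fb 18 is 7 bytes > B = 4, so hash it first: H(key) = 7d, then zero-pad to 4 bytes: K' = 7d 00 00 00.
K' ⊕ ipad = 4b 36 36 36.  K' ⊕ opad = 21 5c 5c 5c.
Inner input = (K'⊕ipad) ∥ m = 4b 36 36 36 ∥ 2c 73 9c.
Inner hash: sum = 75+54+54+54+44+115+156 = 552; mod 256 = 40 → 28.
Outer input = (K'⊕opad) ∥ inner = 21 5c 5c 5c ∥ 28.
Outer hash (tag): sum = 33+92+92+92+40 = 349; mod 256 = 93 → 5d.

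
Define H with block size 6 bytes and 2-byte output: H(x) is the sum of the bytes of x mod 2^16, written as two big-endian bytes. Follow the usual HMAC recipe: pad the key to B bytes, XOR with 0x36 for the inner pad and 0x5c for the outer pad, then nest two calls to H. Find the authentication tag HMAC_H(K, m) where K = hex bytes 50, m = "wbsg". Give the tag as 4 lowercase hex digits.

Key hex bytes 50 is 1 byte ≤ B = 6; zero-pad to 6 bytes: K' = 50 00 00 00 00 00.
K' ⊕ ipad = 66 36 36 36 36 36.  K' ⊕ opad = 0c 5c 5c 5c 5c 5c.
Inner input = (K'⊕ipad) ∥ m = 66 36 36 36 36 36 ∥ 77 62 73 67.
Inner hash: sum = 102+54+54+54+54+54+119+98+115+103 = 807 → 03 27.
Outer input = (K'⊕opad) ∥ inner = 0c 5c 5c 5c 5c 5c ∥ 03 27.
Outer hash (tag): sum = 12+92+92+92+92+92+3+39 = 514 → 02 02.

0202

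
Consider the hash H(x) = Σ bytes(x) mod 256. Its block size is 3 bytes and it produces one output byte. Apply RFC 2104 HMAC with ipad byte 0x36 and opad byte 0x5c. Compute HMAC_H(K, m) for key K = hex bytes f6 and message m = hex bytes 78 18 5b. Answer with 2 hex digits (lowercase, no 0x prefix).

Key hex bytes f6 is 1 byte ≤ B = 3; zero-pad to 3 bytes: K' = f6 00 00.
K' ⊕ ipad = c0 36 36.  K' ⊕ opad = aa 5c 5c.
Inner input = (K'⊕ipad) ∥ m = c0 36 36 ∥ 78 18 5b.
Inner hash: sum = 192+54+54+120+24+91 = 535; mod 256 = 23 → 17.
Outer input = (K'⊕opad) ∥ inner = aa 5c 5c ∥ 17.
Outer hash (tag): sum = 170+92+92+23 = 377; mod 256 = 121 → 79.

79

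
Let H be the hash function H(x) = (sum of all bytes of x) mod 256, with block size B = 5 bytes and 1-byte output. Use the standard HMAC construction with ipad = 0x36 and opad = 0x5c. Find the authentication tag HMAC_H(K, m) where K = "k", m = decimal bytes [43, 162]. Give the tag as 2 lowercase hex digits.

a9

Key "k" = 6b is 1 byte ≤ B = 5; zero-pad to 5 bytes: K' = 6b 00 00 00 00.
K' ⊕ ipad = 5d 36 36 36 36.  K' ⊕ opad = 37 5c 5c 5c 5c.
Inner input = (K'⊕ipad) ∥ m = 5d 36 36 36 36 ∥ 2b a2.
Inner hash: sum = 93+54+54+54+54+43+162 = 514; mod 256 = 2 → 02.
Outer input = (K'⊕opad) ∥ inner = 37 5c 5c 5c 5c ∥ 02.
Outer hash (tag): sum = 55+92+92+92+92+2 = 425; mod 256 = 169 → a9.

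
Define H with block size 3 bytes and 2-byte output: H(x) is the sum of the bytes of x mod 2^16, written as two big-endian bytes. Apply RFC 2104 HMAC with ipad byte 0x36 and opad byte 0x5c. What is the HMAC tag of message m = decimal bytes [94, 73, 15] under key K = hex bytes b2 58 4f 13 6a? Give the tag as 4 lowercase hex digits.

Key hex bytes b2 58 4f 13 6a is 5 bytes > B = 3, so hash it first: H(key) = 01 d6, then zero-pad to 3 bytes: K' = 01 d6 00.
K' ⊕ ipad = 37 e0 36.  K' ⊕ opad = 5d 8a 5c.
Inner input = (K'⊕ipad) ∥ m = 37 e0 36 ∥ 5e 49 0f.
Inner hash: sum = 55+224+54+94+73+15 = 515 → 02 03.
Outer input = (K'⊕opad) ∥ inner = 5d 8a 5c ∥ 02 03.
Outer hash (tag): sum = 93+138+92+2+3 = 328 → 01 48.

0148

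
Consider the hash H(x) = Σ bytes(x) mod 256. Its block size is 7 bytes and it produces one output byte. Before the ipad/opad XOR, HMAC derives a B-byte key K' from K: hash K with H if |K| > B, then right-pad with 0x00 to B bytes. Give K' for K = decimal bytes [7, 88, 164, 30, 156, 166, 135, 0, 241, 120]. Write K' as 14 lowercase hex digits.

|K| = 10 > B = 7, so first hash the key.
H(K): sum = 7+88+164+30+156+166+135+0+241+120 = 1107; mod 256 = 83 → 53.
Zero-pad H(K) = 53 to 7 bytes: K' = 53 00 00 00 00 00 00.

53000000000000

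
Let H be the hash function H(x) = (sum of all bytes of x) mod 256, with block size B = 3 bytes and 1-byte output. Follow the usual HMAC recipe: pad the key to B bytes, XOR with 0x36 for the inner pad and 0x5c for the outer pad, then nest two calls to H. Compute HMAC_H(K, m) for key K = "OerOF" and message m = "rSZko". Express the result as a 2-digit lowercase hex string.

91

Key "OerOF" = 4f 65 72 4f 46 is 5 bytes > B = 3, so hash it first: H(key) = bb, then zero-pad to 3 bytes: K' = bb 00 00.
K' ⊕ ipad = 8d 36 36.  K' ⊕ opad = e7 5c 5c.
Inner input = (K'⊕ipad) ∥ m = 8d 36 36 ∥ 72 53 5a 6b 6f.
Inner hash: sum = 141+54+54+114+83+90+107+111 = 754; mod 256 = 242 → f2.
Outer input = (K'⊕opad) ∥ inner = e7 5c 5c ∥ f2.
Outer hash (tag): sum = 231+92+92+242 = 657; mod 256 = 145 → 91.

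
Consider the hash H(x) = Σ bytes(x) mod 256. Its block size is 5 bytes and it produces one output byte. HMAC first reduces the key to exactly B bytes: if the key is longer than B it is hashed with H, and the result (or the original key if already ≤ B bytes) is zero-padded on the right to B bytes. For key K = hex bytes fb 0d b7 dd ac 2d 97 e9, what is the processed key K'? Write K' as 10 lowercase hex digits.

f500000000

|K| = 8 > B = 5, so first hash the key.
H(K): sum = 251+13+183+221+172+45+151+233 = 1269; mod 256 = 245 → f5.
Zero-pad H(K) = f5 to 5 bytes: K' = f5 00 00 00 00.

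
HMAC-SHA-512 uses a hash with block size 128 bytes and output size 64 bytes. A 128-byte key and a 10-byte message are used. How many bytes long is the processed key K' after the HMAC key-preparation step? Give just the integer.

128

Key is 128 ≤ 128 bytes, zero-padded: |K'| = 128.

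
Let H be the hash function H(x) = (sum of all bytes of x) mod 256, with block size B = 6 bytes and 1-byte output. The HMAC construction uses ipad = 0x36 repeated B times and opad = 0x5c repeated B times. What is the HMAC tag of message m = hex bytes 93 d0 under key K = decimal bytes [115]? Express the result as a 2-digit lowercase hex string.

b1

Key decimal bytes [115] = 73 is 1 byte ≤ B = 6; zero-pad to 6 bytes: K' = 73 00 00 00 00 00.
K' ⊕ ipad = 45 36 36 36 36 36.  K' ⊕ opad = 2f 5c 5c 5c 5c 5c.
Inner input = (K'⊕ipad) ∥ m = 45 36 36 36 36 36 ∥ 93 d0.
Inner hash: sum = 69+54+54+54+54+54+147+208 = 694; mod 256 = 182 → b6.
Outer input = (K'⊕opad) ∥ inner = 2f 5c 5c 5c 5c 5c ∥ b6.
Outer hash (tag): sum = 47+92+92+92+92+92+182 = 689; mod 256 = 177 → b1.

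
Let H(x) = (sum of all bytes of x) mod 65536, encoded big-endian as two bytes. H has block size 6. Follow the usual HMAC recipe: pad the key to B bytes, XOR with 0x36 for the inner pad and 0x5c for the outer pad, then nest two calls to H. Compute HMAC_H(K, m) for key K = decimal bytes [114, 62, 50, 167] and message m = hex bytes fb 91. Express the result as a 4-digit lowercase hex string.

Key decimal bytes [114, 62, 50, 167] = 72 3e 32 a7 is 4 bytes ≤ B = 6; zero-pad to 6 bytes: K' = 72 3e 32 a7 00 00.
K' ⊕ ipad = 44 08 04 91 36 36.  K' ⊕ opad = 2e 62 6e fb 5c 5c.
Inner input = (K'⊕ipad) ∥ m = 44 08 04 91 36 36 ∥ fb 91.
Inner hash: sum = 68+8+4+145+54+54+251+145 = 729 → 02 d9.
Outer input = (K'⊕opad) ∥ inner = 2e 62 6e fb 5c 5c ∥ 02 d9.
Outer hash (tag): sum = 46+98+110+251+92+92+2+217 = 908 → 03 8c.

038c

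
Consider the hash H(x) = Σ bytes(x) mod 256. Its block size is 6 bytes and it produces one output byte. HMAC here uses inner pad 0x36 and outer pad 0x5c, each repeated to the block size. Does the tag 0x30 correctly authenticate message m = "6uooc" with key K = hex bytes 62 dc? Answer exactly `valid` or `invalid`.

Key hex bytes 62 dc is 2 bytes ≤ B = 6; zero-pad to 6 bytes: K' = 62 dc 00 00 00 00.
K' ⊕ ipad = 54 ea 36 36 36 36; K' ⊕ opad = 3e 80 5c 5c 5c 5c.
Inner hash: sum = 84+234+54+54+54+54+54+117+111+111+99 = 1026; mod 256 = 2 → 02.
Outer hash (recomputed tag): sum = 62+128+92+92+92+92+2 = 560; mod 256 = 48 → 30.
Recomputed tag = 30; claimed = 30 → match.

valid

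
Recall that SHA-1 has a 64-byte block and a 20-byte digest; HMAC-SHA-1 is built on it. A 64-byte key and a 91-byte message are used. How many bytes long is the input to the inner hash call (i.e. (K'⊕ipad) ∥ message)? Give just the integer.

Key is 64 ≤ 64 bytes, zero-padded: |K'| = 64.
Inner input = (K'⊕ipad) ∥ m → 64 + 91 = 155 bytes.

155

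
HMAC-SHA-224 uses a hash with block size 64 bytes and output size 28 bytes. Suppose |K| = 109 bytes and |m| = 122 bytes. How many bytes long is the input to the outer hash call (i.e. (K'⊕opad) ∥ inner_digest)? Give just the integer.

92

Key is 109 > 64 bytes, so it is hashed to 28 bytes then zero-padded to 64: |K'| = 64.
Outer input = (K'⊕opad) ∥ H(inner) → 64 + 28 = 92 bytes.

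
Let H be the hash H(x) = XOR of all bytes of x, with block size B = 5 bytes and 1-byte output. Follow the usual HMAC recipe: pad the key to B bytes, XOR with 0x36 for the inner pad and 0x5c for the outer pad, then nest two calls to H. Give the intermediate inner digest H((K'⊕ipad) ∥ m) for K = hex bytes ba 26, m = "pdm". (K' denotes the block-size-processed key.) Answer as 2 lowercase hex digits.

Key hex bytes ba 26 is 2 bytes ≤ B = 5; zero-pad to 5 bytes: K' = ba 26 00 00 00.
K' ⊕ ipad = 8c 10 36 36 36.
Inner input = 8c 10 36 36 36 ∥ 70 64 6d.
Inner hash: XOR 8c⊕10⊕36⊕36⊕36⊕70⊕64⊕6d = d3.

d3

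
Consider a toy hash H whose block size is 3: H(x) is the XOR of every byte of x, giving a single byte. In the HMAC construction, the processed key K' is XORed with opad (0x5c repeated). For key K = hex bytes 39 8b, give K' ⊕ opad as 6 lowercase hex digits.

65d75c

Key hex bytes 39 8b is 2 bytes ≤ B = 3; zero-pad to 3 bytes: K' = 39 8b 00.
XOR each byte with 0x5c: 39⊕5c=65, 8b⊕5c=d7, 00⊕5c=5c.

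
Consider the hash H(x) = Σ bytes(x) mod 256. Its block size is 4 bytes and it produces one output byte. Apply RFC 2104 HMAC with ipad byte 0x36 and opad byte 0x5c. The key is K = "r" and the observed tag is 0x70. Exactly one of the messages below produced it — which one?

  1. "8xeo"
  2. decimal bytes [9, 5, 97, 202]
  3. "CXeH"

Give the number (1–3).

Key "r" = 72 is 1 byte ≤ B = 4; zero-pad to 4 bytes: K' = 72 00 00 00.
K' ⊕ ipad = 44 36 36 36; K' ⊕ opad = 2e 5c 5c 5c.
m1: inner = H(44 36 36 36 38 78 65 6f) = 6a; tag = H(2e 5c 5c 5c 6a) = ac
m2: inner = H(44 36 36 36 09 05 61 ca) = 1f; tag = H(2e 5c 5c 5c 1f) = 61
m3: inner = H(44 36 36 36 43 58 65 48) = 2e; tag = H(2e 5c 5c 5c 2e) = 70 ← matches

3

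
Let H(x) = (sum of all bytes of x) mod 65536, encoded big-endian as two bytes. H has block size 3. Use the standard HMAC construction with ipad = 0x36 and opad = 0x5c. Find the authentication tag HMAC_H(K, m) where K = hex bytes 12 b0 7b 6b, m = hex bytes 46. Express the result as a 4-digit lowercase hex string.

Key hex bytes 12 b0 7b 6b is 4 bytes > B = 3, so hash it first: H(key) = 01 a8, then zero-pad to 3 bytes: K' = 01 a8 00.
K' ⊕ ipad = 37 9e 36.  K' ⊕ opad = 5d f4 5c.
Inner input = (K'⊕ipad) ∥ m = 37 9e 36 ∥ 46.
Inner hash: sum = 55+158+54+70 = 337 → 01 51.
Outer input = (K'⊕opad) ∥ inner = 5d f4 5c ∥ 01 51.
Outer hash (tag): sum = 93+244+92+1+81 = 511 → 01 ff.

01ff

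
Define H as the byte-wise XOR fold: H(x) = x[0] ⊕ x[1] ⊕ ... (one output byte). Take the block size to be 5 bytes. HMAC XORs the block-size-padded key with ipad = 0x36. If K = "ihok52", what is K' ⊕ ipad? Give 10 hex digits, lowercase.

Key "ihok52" = 69 68 6f 6b 35 32 is 6 bytes > B = 5, so hash it first: H(key) = 02, then zero-pad to 5 bytes: K' = 02 00 00 00 00.
XOR each byte with 0x36: 02⊕36=34, 00⊕36=36, 00⊕36=36, 00⊕36=36, 00⊕36=36.

3436363636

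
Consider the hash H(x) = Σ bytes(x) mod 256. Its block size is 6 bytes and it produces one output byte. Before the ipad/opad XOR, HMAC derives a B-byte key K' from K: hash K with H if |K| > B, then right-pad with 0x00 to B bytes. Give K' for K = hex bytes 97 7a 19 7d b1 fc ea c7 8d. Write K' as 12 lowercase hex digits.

920000000000

|K| = 9 > B = 6, so first hash the key.
H(K): sum = 151+122+25+125+177+252+234+199+141 = 1426; mod 256 = 146 → 92.
Zero-pad H(K) = 92 to 6 bytes: K' = 92 00 00 00 00 00.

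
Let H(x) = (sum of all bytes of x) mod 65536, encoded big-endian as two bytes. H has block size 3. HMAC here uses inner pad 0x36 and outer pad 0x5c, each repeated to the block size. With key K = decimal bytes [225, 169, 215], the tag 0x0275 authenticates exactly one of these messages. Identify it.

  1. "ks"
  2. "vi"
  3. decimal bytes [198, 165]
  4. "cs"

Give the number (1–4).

Key decimal bytes [225, 169, 215] = e1 a9 d7 is exactly B = 3 bytes: K' = e1 a9 d7.
K' ⊕ ipad = d7 9f e1; K' ⊕ opad = bd f5 8b.
m1: inner = H(d7 9f e1 6b 73) = 03 35; tag = H(bd f5 8b 03 35) = 0275 ← matches
m2: inner = H(d7 9f e1 76 69) = 03 36; tag = H(bd f5 8b 03 36) = 0276
m3: inner = H(d7 9f e1 c6 a5) = 03 c2; tag = H(bd f5 8b 03 c2) = 0302
m4: inner = H(d7 9f e1 63 73) = 03 2d; tag = H(bd f5 8b 03 2d) = 026d

1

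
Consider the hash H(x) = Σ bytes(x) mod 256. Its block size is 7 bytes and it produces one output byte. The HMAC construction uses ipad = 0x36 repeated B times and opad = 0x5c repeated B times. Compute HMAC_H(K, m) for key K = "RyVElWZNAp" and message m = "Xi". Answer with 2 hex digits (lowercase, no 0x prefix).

Key "RyVElWZNAp" = 52 79 56 45 6c 57 5a 4e 41 70 is 10 bytes > B = 7, so hash it first: H(key) = 82, then zero-pad to 7 bytes: K' = 82 00 00 00 00 00 00.
K' ⊕ ipad = b4 36 36 36 36 36 36.  K' ⊕ opad = de 5c 5c 5c 5c 5c 5c.
Inner input = (K'⊕ipad) ∥ m = b4 36 36 36 36 36 36 ∥ 58 69.
Inner hash: sum = 180+54+54+54+54+54+54+88+105 = 697; mod 256 = 185 → b9.
Outer input = (K'⊕opad) ∥ inner = de 5c 5c 5c 5c 5c 5c ∥ b9.
Outer hash (tag): sum = 222+92+92+92+92+92+92+185 = 959; mod 256 = 191 → bf.

bf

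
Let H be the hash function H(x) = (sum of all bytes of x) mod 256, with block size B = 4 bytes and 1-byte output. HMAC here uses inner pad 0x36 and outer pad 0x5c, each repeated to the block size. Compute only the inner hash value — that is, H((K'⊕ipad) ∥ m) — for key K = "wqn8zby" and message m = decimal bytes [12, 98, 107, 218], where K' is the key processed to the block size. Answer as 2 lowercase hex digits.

Key "wqn8zby" = 77 71 6e 38 7a 62 79 is 7 bytes > B = 4, so hash it first: H(key) = e3, then zero-pad to 4 bytes: K' = e3 00 00 00.
K' ⊕ ipad = d5 36 36 36.
Inner input = d5 36 36 36 ∥ 0c 62 6b da.
Inner hash: sum = 213+54+54+54+12+98+107+218 = 810; mod 256 = 42 → 2a.

2a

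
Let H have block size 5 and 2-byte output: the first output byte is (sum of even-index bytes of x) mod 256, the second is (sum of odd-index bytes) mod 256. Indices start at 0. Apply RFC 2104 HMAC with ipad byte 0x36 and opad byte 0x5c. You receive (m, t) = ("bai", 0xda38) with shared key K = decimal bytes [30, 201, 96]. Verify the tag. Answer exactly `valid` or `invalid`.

Key decimal bytes [30, 201, 96] = 1e c9 60 is 3 bytes ≤ B = 5; zero-pad to 5 bytes: K' = 1e c9 60 00 00.
K' ⊕ ipad = 28 ff 56 36 36; K' ⊕ opad = 42 95 3c 5c 5c.
Inner hash: even-index sum = 277 mod 256 = 21; odd-index sum = 512 mod 256 = 0 → 15 00.
Outer hash (recomputed tag): even-index sum = 218 mod 256 = 218; odd-index sum = 262 mod 256 = 6 → da 06.
Recomputed tag = da06; claimed = da38 → mismatch.

invalid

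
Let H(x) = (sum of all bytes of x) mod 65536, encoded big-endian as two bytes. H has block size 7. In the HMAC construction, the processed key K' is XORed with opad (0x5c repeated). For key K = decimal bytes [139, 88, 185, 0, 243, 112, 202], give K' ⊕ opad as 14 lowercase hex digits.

Key decimal bytes [139, 88, 185, 0, 243, 112, 202] = 8b 58 b9 00 f3 70 ca is exactly B = 7 bytes: K' = 8b 58 b9 00 f3 70 ca.
XOR each byte with 0x5c: 8b⊕5c=d7, 58⊕5c=04, b9⊕5c=e5, 00⊕5c=5c, f3⊕5c=af, 70⊕5c=2c, ca⊕5c=96.

d704e55caf2c96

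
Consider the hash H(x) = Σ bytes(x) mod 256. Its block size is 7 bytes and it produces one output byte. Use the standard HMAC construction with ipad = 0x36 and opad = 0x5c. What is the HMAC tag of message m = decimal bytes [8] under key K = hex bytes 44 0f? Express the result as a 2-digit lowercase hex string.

f8

Key hex bytes 44 0f is 2 bytes ≤ B = 7; zero-pad to 7 bytes: K' = 44 0f 00 00 00 00 00.
K' ⊕ ipad = 72 39 36 36 36 36 36.  K' ⊕ opad = 18 53 5c 5c 5c 5c 5c.
Inner input = (K'⊕ipad) ∥ m = 72 39 36 36 36 36 36 ∥ 08.
Inner hash: sum = 114+57+54+54+54+54+54+8 = 449; mod 256 = 193 → c1.
Outer input = (K'⊕opad) ∥ inner = 18 53 5c 5c 5c 5c 5c ∥ c1.
Outer hash (tag): sum = 24+83+92+92+92+92+92+193 = 760; mod 256 = 248 → f8.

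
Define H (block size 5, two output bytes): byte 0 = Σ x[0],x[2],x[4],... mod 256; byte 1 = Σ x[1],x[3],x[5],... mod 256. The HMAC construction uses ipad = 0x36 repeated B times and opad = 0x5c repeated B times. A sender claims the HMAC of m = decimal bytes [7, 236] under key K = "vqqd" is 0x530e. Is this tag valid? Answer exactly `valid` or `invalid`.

valid

Key "vqqd" = 76 71 71 64 is 4 bytes ≤ B = 5; zero-pad to 5 bytes: K' = 76 71 71 64 00.
K' ⊕ ipad = 40 47 47 52 36; K' ⊕ opad = 2a 2d 2d 38 5c.
Inner hash: even-index sum = 425 mod 256 = 169; odd-index sum = 160 mod 256 = 160 → a9 a0.
Outer hash (recomputed tag): even-index sum = 339 mod 256 = 83; odd-index sum = 270 mod 256 = 14 → 53 0e.
Recomputed tag = 530e; claimed = 530e → match.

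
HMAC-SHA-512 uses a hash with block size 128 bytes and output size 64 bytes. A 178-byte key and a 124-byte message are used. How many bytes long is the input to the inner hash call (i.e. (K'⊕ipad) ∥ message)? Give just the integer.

252

Key is 178 > 128 bytes, so it is hashed to 64 bytes then zero-padded to 128: |K'| = 128.
Inner input = (K'⊕ipad) ∥ m → 128 + 124 = 252 bytes.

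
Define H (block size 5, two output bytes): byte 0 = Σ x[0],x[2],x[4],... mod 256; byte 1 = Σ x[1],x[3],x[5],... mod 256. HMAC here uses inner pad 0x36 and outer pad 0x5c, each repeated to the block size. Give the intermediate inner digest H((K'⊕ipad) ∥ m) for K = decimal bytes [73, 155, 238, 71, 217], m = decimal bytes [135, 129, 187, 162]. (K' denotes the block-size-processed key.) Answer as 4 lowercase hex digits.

6960

Key decimal bytes [73, 155, 238, 71, 217] = 49 9b ee 47 d9 is exactly B = 5 bytes: K' = 49 9b ee 47 d9.
K' ⊕ ipad = 7f ad d8 71 ef.
Inner input = 7f ad d8 71 ef ∥ 87 81 bb a2.
Inner hash: even-index sum = 873 mod 256 = 105; odd-index sum = 608 mod 256 = 96 → 69 60.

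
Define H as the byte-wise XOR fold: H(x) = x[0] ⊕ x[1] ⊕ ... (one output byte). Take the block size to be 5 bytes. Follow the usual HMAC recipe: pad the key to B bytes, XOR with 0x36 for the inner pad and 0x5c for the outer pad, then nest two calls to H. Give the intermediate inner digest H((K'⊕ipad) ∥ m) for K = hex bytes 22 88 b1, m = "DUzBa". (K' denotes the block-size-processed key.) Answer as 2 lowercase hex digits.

Key hex bytes 22 88 b1 is 3 bytes ≤ B = 5; zero-pad to 5 bytes: K' = 22 88 b1 00 00.
K' ⊕ ipad = 14 be 87 36 36.
Inner input = 14 be 87 36 36 ∥ 44 55 7a 42 61.
Inner hash: XOR 14⊕be⊕87⊕36⊕36⊕44⊕55⊕7a⊕42⊕61 = 65.

65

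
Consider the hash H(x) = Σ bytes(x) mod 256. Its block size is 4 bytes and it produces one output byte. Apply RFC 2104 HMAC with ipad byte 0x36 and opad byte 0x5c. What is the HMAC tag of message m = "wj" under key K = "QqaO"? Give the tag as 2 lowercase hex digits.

e9

Key "QqaO" = 51 71 61 4f is exactly B = 4 bytes: K' = 51 71 61 4f.
K' ⊕ ipad = 67 47 57 79.  K' ⊕ opad = 0d 2d 3d 13.
Inner input = (K'⊕ipad) ∥ m = 67 47 57 79 ∥ 77 6a.
Inner hash: sum = 103+71+87+121+119+106 = 607; mod 256 = 95 → 5f.
Outer input = (K'⊕opad) ∥ inner = 0d 2d 3d 13 ∥ 5f.
Outer hash (tag): sum = 13+45+61+19+95 = 233 → e9.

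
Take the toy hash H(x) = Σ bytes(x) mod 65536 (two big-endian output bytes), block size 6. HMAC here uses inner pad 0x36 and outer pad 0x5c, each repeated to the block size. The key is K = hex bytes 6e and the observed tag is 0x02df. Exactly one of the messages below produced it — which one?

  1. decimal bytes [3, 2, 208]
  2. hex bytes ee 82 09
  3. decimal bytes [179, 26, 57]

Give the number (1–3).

2

Key hex bytes 6e is 1 byte ≤ B = 6; zero-pad to 6 bytes: K' = 6e 00 00 00 00 00.
K' ⊕ ipad = 58 36 36 36 36 36; K' ⊕ opad = 32 5c 5c 5c 5c 5c.
m1: inner = H(58 36 36 36 36 36 03 02 d0) = 02 3b; tag = H(32 5c 5c 5c 5c 5c 02 3b) = 023b
m2: inner = H(58 36 36 36 36 36 ee 82 09) = 02 df; tag = H(32 5c 5c 5c 5c 5c 02 df) = 02df ← matches
m3: inner = H(58 36 36 36 36 36 b3 1a 39) = 02 6c; tag = H(32 5c 5c 5c 5c 5c 02 6c) = 026c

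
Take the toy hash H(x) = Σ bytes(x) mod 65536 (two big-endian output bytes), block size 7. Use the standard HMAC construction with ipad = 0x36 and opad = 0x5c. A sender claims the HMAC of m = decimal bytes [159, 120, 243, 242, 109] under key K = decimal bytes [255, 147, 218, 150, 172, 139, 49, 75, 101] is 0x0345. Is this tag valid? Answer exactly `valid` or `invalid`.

valid

Key decimal bytes [255, 147, 218, 150, 172, 139, 49, 75, 101] = ff 93 da 96 ac 8b 31 4b 65 is 9 bytes > B = 7, so hash it first: H(key) = 05 1a, then zero-pad to 7 bytes: K' = 05 1a 00 00 00 00 00.
K' ⊕ ipad = 33 2c 36 36 36 36 36; K' ⊕ opad = 59 46 5c 5c 5c 5c 5c.
Inner hash: sum = 51+44+54+54+54+54+54+159+120+243+242+109 = 1238 → 04 d6.
Outer hash (recomputed tag): sum = 89+70+92+92+92+92+92+4+214 = 837 → 03 45.
Recomputed tag = 0345; claimed = 0345 → match.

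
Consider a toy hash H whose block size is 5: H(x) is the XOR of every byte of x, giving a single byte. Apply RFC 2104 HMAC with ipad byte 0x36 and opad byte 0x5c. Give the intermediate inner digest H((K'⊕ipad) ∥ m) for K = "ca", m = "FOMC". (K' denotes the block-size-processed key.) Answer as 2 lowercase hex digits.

33

Key "ca" = 63 61 is 2 bytes ≤ B = 5; zero-pad to 5 bytes: K' = 63 61 00 00 00.
K' ⊕ ipad = 55 57 36 36 36.
Inner input = 55 57 36 36 36 ∥ 46 4f 4d 43.
Inner hash: XOR 55⊕57⊕36⊕36⊕36⊕46⊕4f⊕4d⊕43 = 33.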